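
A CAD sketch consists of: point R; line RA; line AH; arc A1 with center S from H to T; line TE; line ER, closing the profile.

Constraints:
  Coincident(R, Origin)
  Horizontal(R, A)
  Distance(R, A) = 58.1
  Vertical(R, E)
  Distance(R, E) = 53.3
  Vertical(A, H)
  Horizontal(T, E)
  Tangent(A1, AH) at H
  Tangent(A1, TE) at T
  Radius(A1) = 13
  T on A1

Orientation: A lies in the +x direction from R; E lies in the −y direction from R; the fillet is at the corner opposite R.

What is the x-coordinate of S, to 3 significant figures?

45.1

R is at the origin; RA is horizontal with |RA| = 58.1 and A on the +x side, so A = (58.1, 0.00). R and E share the same x with |RE| = 53.3 and E on the −y side, so E = (0.00, -53.3). The virtual corner opposite R is at (58.1, -53.3). The tangent condition forces SH to be normal to AH and the tangent condition forces ST to be normal to TE, with radius 13.0, so the center S sits 13.0 in from both sides at S = (45.1, -40.3). So S.x = 45.1.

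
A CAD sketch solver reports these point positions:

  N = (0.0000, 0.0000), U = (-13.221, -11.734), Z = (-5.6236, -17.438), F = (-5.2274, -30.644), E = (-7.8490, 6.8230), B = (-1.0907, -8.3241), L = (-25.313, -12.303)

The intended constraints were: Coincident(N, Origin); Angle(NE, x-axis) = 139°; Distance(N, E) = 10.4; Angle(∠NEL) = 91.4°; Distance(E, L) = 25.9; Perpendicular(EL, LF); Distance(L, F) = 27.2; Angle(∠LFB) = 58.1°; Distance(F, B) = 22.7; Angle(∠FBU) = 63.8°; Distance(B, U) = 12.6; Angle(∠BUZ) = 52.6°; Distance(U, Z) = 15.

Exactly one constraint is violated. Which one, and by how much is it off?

Distance(U, Z) = 15 — off by 5.50.

N = (0.00, 0.00) ✓; NE at 139.0° ✓; |NE| = 10.40 ✓; ∠NEL = 91.40° ✓; |EL| = 25.90 ✓; ∠(EL, LF) = 90.00° ✓; |LF| = 27.20 ✓; ∠LFB = 58.10° ✓; |FB| = 22.70 ✓; ∠FBU = 63.80° ✓; |BU| = 12.60 ✓; ∠BUZ = 52.60° ✓; |UZ| = 9.500 ✗.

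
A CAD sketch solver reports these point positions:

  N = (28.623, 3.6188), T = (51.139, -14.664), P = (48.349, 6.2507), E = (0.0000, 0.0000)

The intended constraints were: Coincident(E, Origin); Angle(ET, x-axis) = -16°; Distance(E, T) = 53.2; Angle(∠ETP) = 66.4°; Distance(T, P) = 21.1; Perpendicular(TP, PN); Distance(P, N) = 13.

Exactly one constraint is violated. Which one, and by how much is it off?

Distance(P, N) = 13 — off by 6.90.

E = (0.00, 0.00) ✓; ET at -16.00° ✓; |ET| = 53.20 ✓; ∠ETP = 66.40° ✓; |TP| = 21.10 ✓; ∠(TP, PN) = 90.00° ✓; |PN| = 19.90 ✗.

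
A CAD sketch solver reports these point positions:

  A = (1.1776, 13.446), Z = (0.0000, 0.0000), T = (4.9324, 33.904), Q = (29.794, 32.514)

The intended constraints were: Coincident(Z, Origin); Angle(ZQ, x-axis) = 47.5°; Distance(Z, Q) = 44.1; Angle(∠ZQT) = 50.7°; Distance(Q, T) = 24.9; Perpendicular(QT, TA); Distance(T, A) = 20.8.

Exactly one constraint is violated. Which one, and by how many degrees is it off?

Perpendicular(QT, TA) — off by 7.20°.

Z = (0.00, 0.00) ✓; ZQ at 47.50° ✓; |ZQ| = 44.10 ✓; ∠ZQT = 50.70° ✓; |QT| = 24.90 ✓; ∠(QT, TA) = 82.80° ✗; |TA| = 20.80 ✓.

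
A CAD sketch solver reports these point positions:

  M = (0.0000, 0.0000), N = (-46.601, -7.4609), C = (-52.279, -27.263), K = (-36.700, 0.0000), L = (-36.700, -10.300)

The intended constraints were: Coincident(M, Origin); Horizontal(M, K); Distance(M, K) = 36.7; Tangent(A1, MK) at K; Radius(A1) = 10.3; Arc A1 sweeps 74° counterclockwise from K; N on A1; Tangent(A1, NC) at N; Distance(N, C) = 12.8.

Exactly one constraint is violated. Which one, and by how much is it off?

Distance(N, C) = 12.8 — off by 7.80.

M = (0.00, 0.00) ✓; M.y = 0.00, K.y = 0.00 ✓; |MK| = 36.70 ✓; ∠(LK, KM) = 90.00° ✓; |LK| = 10.30 ✓; bearing(L→N) − bearing(L→K) = 74.00° ✓; |LN| = 10.30 ✓; ∠(LN, NC) = 90.00° ✓; |NC| = 20.60 ✗.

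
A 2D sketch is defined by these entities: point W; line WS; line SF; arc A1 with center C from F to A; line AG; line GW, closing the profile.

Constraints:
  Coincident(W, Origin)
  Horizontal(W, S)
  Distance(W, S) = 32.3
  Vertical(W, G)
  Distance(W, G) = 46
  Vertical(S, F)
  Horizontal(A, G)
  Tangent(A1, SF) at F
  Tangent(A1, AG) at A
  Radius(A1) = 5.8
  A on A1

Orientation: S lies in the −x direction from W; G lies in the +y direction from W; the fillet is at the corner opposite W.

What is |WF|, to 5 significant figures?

51.569

W is at the origin; W and S share the same y with |WS| = 32.3 and S on the −x side, so S = (-32.300, 0.0000). WG is vertical with |WG| = 46.0 and G on the +y side, so G = (0.0000, 46.000). The virtual corner opposite W is at (-32.300, 46.000). The tangent condition forces CF to be normal to SF and tangency of A1 to AG means the radius CA is perpendicular to AG, with radius 5.8, so the center C sits 5.8 in from both sides at C = (-26.500, 40.200). That places the tangent points at F = (-32.300, 40.200) on SF and A = (-26.500, 46.000) on AG. Then |WF| = |F − W| = 51.569.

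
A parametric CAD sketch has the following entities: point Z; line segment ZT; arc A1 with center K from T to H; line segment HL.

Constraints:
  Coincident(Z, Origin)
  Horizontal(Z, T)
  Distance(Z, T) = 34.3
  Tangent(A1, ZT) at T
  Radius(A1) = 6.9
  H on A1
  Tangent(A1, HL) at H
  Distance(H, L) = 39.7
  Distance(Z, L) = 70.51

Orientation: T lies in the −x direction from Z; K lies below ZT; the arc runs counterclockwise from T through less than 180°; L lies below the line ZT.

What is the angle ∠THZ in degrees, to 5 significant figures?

25.951°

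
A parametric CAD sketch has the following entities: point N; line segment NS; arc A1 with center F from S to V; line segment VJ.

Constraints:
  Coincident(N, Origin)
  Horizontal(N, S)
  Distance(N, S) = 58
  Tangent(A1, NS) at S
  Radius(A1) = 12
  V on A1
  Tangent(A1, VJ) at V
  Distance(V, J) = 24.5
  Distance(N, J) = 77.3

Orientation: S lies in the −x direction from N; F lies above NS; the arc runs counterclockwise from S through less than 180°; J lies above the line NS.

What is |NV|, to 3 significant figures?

53.9

Checks: |FV| = 12.00 ✓; ∠(FV, VJ) = 90.00° ✓; |VJ| = 24.50 ✓; |NJ| = 77.30 ✓.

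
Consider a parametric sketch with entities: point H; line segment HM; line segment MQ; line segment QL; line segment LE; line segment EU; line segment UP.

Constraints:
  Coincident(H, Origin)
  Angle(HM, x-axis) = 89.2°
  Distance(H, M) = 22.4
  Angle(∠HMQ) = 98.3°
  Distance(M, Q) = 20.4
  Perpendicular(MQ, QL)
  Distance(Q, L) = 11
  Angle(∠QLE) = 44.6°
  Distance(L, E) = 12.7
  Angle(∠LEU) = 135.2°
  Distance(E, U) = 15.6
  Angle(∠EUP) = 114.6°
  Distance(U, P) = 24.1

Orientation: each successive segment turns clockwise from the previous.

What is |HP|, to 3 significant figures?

58.7

H is at the origin; HM runs at 89.2° with length 22.4, so M = (0.313, 22.4). ∠HMQ = 98.3° gives MQ at 7.50° from the x-axis; with |MQ| = 20.4, Q = (20.5, 25.1). The perpendicularity gives QL at right angles to MQ, so QL runs at -82.5°; with |QL| = 11.0, L = (22.0, 14.2). ∠QLE = 44.6° gives LE at 142° from the x-axis; with |LE| = 12.7, E = (12.0, 22.0). ∠LEU = 135.2° gives EU at 97.3° from the x-axis; with |EU| = 15.6, U = (9.97, 37.4). ∠EUP = 114.6° gives UP at 31.9° from the x-axis; with |UP| = 24.1, P = (30.4, 50.2). Then |HP| = |P − H| = 58.7.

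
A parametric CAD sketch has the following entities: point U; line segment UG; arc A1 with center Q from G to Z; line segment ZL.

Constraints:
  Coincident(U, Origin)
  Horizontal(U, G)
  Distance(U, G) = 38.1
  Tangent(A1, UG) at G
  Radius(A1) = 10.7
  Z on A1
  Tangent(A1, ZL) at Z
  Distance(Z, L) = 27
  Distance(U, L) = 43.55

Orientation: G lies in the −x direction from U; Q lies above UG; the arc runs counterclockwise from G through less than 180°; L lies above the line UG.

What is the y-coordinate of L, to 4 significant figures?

36.20

Checks: |QZ| = 10.70 ✓; ∠(QZ, ZL) = 90.00° ✓; |ZL| = 27.00 ✓; |UL| = 43.55 ✓.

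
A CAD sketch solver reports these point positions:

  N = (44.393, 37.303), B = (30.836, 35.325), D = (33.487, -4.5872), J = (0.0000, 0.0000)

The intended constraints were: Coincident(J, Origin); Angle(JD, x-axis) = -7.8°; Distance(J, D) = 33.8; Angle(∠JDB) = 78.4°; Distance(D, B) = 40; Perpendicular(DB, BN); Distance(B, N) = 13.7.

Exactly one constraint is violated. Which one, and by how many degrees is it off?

Perpendicular(DB, BN) — off by 4.50°.

J = (0.00, 0.00) ✓; JD at -7.800° ✓; |JD| = 33.80 ✓; ∠JDB = 78.40° ✓; |DB| = 40.00 ✓; ∠(DB, BN) = 85.50° ✗; |BN| = 13.70 ✓.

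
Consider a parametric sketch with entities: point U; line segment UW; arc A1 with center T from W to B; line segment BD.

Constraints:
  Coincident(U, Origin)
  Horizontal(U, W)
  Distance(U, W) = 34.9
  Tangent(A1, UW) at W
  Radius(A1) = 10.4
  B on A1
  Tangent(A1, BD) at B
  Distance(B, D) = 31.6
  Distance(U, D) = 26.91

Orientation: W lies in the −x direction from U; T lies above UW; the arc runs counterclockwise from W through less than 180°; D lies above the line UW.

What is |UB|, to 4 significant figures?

27.52

U is at the origin; UW is horizontal with |UW| = 34.9 and W on the −x side, so W = (-34.90, 0.000). Since A1 is tangent to UW there, TW ⟂ UW, so T = W + (0, 10.4) = (-34.90, 10.40). Since TB ⟂ BD (tangency), |TD| = √(10.4² + 31.6²) = 33.27 regardless of where B sits on A1. So D lies on both circle(U, 26.91) and circle(T, 33.27); the above-UW intersection is D = (-5.680, 26.30). B is the foot of the tangent from D: B = (-27.32, 3.277).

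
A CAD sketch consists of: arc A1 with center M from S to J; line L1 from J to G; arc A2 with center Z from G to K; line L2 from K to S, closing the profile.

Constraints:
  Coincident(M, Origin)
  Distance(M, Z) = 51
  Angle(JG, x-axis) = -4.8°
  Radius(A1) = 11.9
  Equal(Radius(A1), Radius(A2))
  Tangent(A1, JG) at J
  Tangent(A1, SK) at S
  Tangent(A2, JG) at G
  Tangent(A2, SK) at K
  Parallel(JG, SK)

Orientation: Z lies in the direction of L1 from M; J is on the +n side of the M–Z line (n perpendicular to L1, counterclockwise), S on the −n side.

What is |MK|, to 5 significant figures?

52.370

The slot axis is L1's direction at -4.8°, so u = (cos -4.8°, sin -4.8°) = (0.99649, -0.083678) and n = (−sin -4.8°, cos -4.8°) = (0.083678, 0.99649). M is at the origin and Z lies 51.0 along u from M, so Z = 51.0·u = (50.821, -4.2676). Tangency of A1 to both parallel lines with radius 11.9 puts J and S at M ± 11.9·n: J = (0.99577, 11.858), S = (-0.99577, -11.858). Equal radii place G and K the same way about Z: G = Z + 11.9·n = (51.817, 7.5907), K = Z − 11.9·n = (49.825, -16.126). Then |MK| = |K − M| = 52.370.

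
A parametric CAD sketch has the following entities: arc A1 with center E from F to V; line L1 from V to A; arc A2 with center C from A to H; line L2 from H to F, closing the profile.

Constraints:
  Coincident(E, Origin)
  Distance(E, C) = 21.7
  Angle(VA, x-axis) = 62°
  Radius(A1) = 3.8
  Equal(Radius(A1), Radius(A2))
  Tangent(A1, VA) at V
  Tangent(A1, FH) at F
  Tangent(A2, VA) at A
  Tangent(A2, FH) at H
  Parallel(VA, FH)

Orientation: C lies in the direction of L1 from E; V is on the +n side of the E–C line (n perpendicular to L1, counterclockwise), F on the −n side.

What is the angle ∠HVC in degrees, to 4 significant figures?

9.369°

The slot axis is L1's direction at 62.0°, so u = (cos 62.0°, sin 62.0°) = (0.4695, 0.8829) and n = (−sin 62.0°, cos 62.0°) = (-0.8829, 0.4695). E is at the origin and C lies 21.7 along u from E, so C = 21.7·u = (10.19, 19.16). Tangency of A1 to both parallel lines with radius 3.8 puts V and F at E ± 3.8·n: V = (-3.355, 1.784), F = (3.355, -1.784). Equal radii place A and H the same way about C: A = C + 3.8·n = (6.832, 20.94), H = C − 3.8·n = (13.54, 17.38). Then cos ∠HVC = VH·VC / (|VH||VC|), giving 9.369°.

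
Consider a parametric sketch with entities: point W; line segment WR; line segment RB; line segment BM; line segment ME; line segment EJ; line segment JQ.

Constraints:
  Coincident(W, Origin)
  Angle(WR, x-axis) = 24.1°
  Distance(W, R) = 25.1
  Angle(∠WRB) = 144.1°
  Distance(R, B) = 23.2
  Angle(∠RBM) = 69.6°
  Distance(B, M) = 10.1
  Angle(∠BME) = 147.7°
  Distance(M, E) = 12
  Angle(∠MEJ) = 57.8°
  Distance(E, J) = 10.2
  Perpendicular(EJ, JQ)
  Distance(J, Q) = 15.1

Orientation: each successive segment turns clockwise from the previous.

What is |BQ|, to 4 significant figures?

5.344

∠MEJ = 57.8° gives EJ at 83.30° from the x-axis; with |EJ| = 10.2, J = (30.60, 1.922). EJ ⟂ JQ, so JQ runs at -6.700°; with |JQ| = 15.1, Q = (45.60, 0.1607). Then |BQ| = |Q − B| = 5.344.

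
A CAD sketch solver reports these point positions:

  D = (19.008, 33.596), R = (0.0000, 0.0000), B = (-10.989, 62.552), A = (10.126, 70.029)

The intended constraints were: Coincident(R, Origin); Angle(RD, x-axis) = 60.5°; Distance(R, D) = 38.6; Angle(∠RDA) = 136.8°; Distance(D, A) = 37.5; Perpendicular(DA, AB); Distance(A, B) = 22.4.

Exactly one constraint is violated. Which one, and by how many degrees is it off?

Perpendicular(DA, AB) — off by 5.80°.

R = (0.00, 0.00) ✓; RD at 60.50° ✓; |RD| = 38.60 ✓; ∠RDA = 136.8° ✓; |DA| = 37.50 ✓; ∠(DA, AB) = 95.80° ✗; |AB| = 22.40 ✓.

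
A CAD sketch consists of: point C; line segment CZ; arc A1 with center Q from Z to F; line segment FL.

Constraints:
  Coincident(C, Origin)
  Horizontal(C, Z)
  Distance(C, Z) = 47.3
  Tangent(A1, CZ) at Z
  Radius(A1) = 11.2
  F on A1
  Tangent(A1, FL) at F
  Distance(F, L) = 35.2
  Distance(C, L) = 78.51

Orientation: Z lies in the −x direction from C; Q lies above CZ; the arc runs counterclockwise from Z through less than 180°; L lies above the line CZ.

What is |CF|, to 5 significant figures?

44.159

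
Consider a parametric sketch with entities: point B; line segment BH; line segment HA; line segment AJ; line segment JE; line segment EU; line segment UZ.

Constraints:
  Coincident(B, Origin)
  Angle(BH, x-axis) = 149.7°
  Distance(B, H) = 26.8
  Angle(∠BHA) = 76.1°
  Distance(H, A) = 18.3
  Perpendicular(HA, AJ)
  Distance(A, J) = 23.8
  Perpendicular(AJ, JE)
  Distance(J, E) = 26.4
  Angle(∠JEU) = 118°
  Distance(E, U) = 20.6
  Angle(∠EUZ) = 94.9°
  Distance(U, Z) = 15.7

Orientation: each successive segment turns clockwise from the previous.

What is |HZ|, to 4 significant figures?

5.437

B is at the origin; BH runs at 149.7° with length 26.8, so H = (-23.14, 13.52). ∠BHA = 76.1° gives HA at 45.80° from the x-axis; with |HA| = 18.3, A = (-10.38, 26.64). HA is perpendicular to AJ, so AJ runs at -44.20°; with |AJ| = 23.8, J = (6.682, 10.05). AJ is perpendicular to JE, so JE runs at -134.2°; with |JE| = 26.4, E = (-11.72, -8.878). ∠JEU = 118.0° gives EU at 163.8° from the x-axis; with |EU| = 20.6, U = (-31.51, -3.131). ∠EUZ = 94.9° gives UZ at 78.70° from the x-axis; with |UZ| = 15.7, Z = (-28.43, 12.26). Then |HZ| = |Z − H| = 5.437.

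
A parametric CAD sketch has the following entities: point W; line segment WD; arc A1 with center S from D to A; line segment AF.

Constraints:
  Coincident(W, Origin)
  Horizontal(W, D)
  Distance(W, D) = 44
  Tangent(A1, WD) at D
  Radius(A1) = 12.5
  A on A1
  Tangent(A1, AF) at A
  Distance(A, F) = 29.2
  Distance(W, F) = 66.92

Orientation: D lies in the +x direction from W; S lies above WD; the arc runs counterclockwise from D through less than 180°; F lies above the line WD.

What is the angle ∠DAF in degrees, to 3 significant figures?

130°

Checks: ∠(SD, DW) = 90.00° ✓; |SD| = 12.50 ✓; |SA| = 12.50 ✓; ∠(SA, AF) = 90.00° ✓; |AF| = 29.20 ✓; |WF| = 66.92 ✓.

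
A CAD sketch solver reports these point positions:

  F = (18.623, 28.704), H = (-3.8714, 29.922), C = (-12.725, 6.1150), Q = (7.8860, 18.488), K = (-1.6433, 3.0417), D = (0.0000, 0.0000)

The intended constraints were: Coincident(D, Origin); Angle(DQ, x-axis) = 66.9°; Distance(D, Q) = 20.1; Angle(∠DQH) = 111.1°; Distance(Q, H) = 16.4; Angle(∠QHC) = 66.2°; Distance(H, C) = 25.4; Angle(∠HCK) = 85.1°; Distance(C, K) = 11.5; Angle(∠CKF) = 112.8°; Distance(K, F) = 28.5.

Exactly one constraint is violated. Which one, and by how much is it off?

Distance(K, F) = 28.5 — off by 4.20.

D = (0.00, 0.00) ✓; DQ at 66.90° ✓; |DQ| = 20.10 ✓; ∠DQH = 111.1° ✓; |QH| = 16.40 ✓; ∠QHC = 66.20° ✓; |HC| = 25.40 ✓; ∠HCK = 85.10° ✓; |CK| = 11.50 ✓; ∠CKF = 112.8° ✓; |KF| = 32.70 ✗.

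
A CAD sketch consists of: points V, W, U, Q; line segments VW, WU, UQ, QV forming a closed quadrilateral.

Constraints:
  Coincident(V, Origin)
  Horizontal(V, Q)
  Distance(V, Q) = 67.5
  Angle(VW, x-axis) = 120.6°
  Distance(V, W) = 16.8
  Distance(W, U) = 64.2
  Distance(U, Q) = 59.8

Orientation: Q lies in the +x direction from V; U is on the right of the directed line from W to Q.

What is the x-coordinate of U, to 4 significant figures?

23.90

V is at the origin; V and Q share the same y with |VQ| = 67.5 and Q in +x, so Q = (67.5, 0). VW runs at 120.6° with |VW| = 16.8, so W = (-8.552, 14.46). U is determined by |WU| = 64.2 and |UQ| = 59.8 together: it lies at the intersection of circle(W, 64.2) and circle(Q, 59.8). With |WQ| = 77.41, the foot of the radical line on WQ is 42.23 from W and the perpendicular offset is √(64.2² − 42.23²) = 48.35. Taking the right-of-WQ solution: U = (23.90, -40.93).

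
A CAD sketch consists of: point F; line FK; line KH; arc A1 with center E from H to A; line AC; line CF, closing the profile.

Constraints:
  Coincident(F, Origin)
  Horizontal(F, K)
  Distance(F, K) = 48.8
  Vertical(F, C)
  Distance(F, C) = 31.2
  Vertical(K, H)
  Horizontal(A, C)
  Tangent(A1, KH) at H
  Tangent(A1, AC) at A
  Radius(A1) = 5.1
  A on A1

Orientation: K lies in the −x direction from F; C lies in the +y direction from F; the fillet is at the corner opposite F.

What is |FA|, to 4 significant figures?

53.69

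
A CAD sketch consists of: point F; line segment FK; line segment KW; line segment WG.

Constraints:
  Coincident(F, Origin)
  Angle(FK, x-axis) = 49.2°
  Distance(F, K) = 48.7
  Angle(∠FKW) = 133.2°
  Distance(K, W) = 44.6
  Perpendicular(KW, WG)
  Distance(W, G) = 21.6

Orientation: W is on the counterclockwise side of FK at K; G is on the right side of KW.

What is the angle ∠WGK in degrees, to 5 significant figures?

64.159°

F is at the origin; FK runs at 49.2° with length 48.7, so K = 48.7·(cos 49.2°, sin 49.2°) = (31.822, 36.866). ∠FKW = 133.2°, so KW runs at 49.2° + (180° − 133.2°) = 96.000° from the x-axis; with |KW| = 44.6, W = K + 44.6·(cos 96.000°, sin 96.000°) = (27.160, 81.221). KW is perpendicular to WG; with |WG| = 21.6 on the right of KW, G = W + 21.6·(0.99452, 0.10453) = (48.641, 83.479). Then cos ∠WGK = GW·GK / (|GW||GK|), giving 64.159°.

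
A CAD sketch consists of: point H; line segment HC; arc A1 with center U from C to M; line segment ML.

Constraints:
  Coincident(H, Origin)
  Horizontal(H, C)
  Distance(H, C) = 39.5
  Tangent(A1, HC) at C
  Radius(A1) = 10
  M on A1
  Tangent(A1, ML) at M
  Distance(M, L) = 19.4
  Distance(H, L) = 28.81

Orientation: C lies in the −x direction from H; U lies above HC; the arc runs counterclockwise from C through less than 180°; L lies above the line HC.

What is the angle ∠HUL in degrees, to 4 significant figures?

42.73°

Checks: |UM| = 10.00 ✓; ∠(UM, ML) = 90.00° ✓; |ML| = 19.40 ✓; |HL| = 28.81 ✓.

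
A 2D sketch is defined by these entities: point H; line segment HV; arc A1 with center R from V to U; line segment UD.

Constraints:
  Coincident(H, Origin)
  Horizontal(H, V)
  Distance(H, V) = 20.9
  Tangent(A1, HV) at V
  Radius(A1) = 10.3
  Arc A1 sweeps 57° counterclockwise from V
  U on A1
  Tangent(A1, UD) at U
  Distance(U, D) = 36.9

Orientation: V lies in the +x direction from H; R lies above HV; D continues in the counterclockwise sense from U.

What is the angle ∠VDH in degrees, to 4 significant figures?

15.44°

H is at the origin; HV is horizontal with |HV| = 20.9 and V on the +x side, so V = (20.90, 0.000). Tangency of A1 to HV means the radius RV is perpendicular to HV, so R = V + (0, 10.3) = (20.90, 10.30). On A1, V sits at bearing -90° from R; a 57° counterclockwise sweep puts U at bearing -33°, so U = R + 10.3·(cos -33°, sin -33°) = (29.54, 4.690). The tangent condition forces RU to be normal to UD, so UD runs along (−sin -33°, cos -33°); with |UD| = 36.9, D = (49.64, 35.64). Then cos ∠VDH = DV·DH / (|DV||DH|), giving 15.44°.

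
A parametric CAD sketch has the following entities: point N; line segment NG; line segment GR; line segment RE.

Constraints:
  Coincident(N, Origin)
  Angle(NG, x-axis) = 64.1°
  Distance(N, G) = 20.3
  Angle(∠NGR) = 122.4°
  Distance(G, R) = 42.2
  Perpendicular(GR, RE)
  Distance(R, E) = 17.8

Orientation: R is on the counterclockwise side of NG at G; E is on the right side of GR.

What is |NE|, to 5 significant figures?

63.545

N is at the origin; NG runs at 64.1° with length 20.3, so G = 20.3·(cos 64.1°, sin 64.1°) = (8.8671, 18.261). ∠NGR = 122.4°, so GR runs at 64.1° + (180° − 122.4°) = 121.70° from the x-axis; with |GR| = 42.2, R = G + 42.2·(cos 121.70°, sin 121.70°) = (-13.308, 54.165). GR is perpendicular to RE; with |RE| = 17.8 on the right of GR, E = R + 17.8·(0.85081, 0.52547) = (1.8366, 63.519). Then |NE| = |E − N| = 63.545.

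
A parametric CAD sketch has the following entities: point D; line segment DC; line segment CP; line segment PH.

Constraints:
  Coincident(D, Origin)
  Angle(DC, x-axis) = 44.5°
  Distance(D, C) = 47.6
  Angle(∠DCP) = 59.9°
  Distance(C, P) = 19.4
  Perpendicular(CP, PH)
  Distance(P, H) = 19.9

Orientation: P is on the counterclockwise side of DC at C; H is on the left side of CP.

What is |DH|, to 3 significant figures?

21.7

∠DCP = 59.9°, so CP runs at 44.5° + (180° − 59.9°) = 165° from the x-axis; with |CP| = 19.4, P = C + 19.4·(cos 165°, sin 165°) = (15.2, 38.5). CP is perpendicular to PH; with |PH| = 19.9 on the left of CP, H = P + 19.9·(-0.266, -0.964) = (9.96, 19.3). Then |DH| = |H − D| = 21.7.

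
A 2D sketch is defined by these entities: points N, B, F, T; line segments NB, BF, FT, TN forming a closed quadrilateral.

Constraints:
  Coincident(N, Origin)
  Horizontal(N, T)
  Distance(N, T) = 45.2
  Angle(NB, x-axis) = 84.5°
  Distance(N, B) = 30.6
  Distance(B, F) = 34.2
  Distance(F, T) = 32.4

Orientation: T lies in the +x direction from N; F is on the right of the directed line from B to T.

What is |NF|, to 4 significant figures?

13.08

Checks: |BF| = 34.20 ✓; |FT| = 32.40 ✓.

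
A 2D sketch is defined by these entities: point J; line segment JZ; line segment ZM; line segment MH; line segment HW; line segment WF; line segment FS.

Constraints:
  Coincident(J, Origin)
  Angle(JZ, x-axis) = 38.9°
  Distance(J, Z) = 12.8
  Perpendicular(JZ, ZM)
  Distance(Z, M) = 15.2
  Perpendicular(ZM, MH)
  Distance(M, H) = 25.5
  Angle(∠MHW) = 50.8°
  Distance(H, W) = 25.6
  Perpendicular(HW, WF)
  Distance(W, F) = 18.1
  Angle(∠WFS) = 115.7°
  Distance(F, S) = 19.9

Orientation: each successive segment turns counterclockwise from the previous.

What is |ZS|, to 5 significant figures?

26.151

J is at the origin; JZ runs at 38.9° with length 12.8, so Z = (9.9615, 8.0379). JZ ⟂ ZM, so ZM runs at 128.90°; with |ZM| = 15.2, M = (0.41647, 19.867). ZM is perpendicular to MH, so MH runs at -141.10°; with |MH| = 25.5, H = (-19.429, 3.8542). ∠MHW = 50.8° gives HW at -11.900° from the x-axis; with |HW| = 25.6, W = (5.6211, -1.4247). HW is perpendicular to WF, so WF runs at 78.100°; with |WF| = 18.1, F = (9.3534, 16.286). ∠WFS = 115.7° gives FS at 142.40° from the x-axis; with |FS| = 19.9, S = (-6.4132, 28.428). Then |ZS| = |S − Z| = 26.151.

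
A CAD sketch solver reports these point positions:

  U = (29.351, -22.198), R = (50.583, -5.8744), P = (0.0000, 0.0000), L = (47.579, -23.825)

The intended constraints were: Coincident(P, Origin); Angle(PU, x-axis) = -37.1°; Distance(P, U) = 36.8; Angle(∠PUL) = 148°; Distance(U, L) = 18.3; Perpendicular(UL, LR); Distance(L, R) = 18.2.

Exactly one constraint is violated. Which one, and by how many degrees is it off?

Perpendicular(UL, LR) — off by 4.40°.

P = (0.00, 0.00) ✓; PU at -37.10° ✓; |PU| = 36.80 ✓; ∠PUL = 148.0° ✓; |UL| = 18.30 ✓; ∠(UL, LR) = 85.60° ✗; |LR| = 18.20 ✓.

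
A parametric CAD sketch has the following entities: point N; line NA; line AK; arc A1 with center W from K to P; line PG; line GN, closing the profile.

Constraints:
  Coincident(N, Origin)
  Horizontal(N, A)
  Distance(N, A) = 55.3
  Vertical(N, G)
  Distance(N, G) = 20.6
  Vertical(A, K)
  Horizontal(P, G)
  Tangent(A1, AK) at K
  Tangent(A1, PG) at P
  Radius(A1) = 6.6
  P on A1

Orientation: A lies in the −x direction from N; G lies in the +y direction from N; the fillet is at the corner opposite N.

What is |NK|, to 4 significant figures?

57.04

N is at the origin; N and A share the same y with |NA| = 55.3 and A on the −x side, so A = (-55.30, 0.000). NG is vertical with |NG| = 20.6 and G on the +y side, so G = (0.000, 20.60). The virtual corner opposite N is at (-55.30, 20.60). Tangency of A1 to AK means the radius WK is perpendicular to AK and the tangent condition forces WP to be normal to PG, with radius 6.6, so the center W sits 6.6 in from both sides at W = (-48.70, 14.00). That places the tangent points at K = (-55.30, 14.00) on AK and P = (-48.70, 20.60) on PG. Then |NK| = |K − N| = 57.04.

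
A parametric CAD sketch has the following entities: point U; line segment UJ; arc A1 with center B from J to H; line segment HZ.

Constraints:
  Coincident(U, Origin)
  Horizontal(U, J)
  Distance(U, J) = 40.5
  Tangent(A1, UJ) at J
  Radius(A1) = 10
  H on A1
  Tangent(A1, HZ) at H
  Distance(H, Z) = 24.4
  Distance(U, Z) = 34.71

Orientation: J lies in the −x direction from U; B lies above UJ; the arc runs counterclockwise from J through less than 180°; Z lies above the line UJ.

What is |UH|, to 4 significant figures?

31.99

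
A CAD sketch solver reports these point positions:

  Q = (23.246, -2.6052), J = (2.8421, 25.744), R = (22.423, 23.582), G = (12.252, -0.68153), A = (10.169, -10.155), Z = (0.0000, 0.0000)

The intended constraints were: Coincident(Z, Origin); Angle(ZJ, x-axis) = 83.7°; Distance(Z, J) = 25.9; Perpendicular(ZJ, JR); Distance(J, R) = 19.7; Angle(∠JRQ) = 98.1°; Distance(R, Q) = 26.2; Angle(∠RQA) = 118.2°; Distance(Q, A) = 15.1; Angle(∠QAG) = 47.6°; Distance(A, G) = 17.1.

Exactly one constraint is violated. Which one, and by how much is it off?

Distance(A, G) = 17.1 — off by 7.40.

Z = (0.00, 0.00) ✓; ZJ at 83.70° ✓; |ZJ| = 25.90 ✓; ∠(ZJ, JR) = 90.00° ✓; |JR| = 19.70 ✓; ∠JRQ = 98.10° ✓; |RQ| = 26.20 ✓; ∠RQA = 118.2° ✓; |QA| = 15.10 ✓; ∠QAG = 47.60° ✓; |AG| = 9.700 ✗.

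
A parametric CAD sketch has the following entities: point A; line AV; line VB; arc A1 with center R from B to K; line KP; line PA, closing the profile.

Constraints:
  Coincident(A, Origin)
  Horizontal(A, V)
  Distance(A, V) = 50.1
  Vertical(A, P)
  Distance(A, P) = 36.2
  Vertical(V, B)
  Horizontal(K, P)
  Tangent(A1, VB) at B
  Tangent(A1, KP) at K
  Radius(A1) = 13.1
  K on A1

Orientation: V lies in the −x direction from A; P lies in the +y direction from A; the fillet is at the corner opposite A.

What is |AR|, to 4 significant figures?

43.62

A and P share the same x with |AP| = 36.2 and P on the +y side, so P = (0.000, 36.20). The virtual corner opposite A is at (-50.10, 36.20). A1 meets VB tangentially, so RB is at right angles to VB and since A1 is tangent to KP there, RK ⟂ KP, with radius 13.1, so the center R sits 13.1 in from both sides at R = (-37.00, 23.10). Then |AR| = |R − A| = 43.62.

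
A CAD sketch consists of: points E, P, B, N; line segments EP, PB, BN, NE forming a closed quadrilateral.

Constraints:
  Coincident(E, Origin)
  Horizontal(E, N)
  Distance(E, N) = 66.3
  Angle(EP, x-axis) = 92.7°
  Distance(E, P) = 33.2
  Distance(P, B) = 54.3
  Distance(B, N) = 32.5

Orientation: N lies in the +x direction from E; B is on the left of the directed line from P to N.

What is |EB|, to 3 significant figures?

60.3

Checks: |PB| = 54.30 ✓; |BN| = 32.50 ✓.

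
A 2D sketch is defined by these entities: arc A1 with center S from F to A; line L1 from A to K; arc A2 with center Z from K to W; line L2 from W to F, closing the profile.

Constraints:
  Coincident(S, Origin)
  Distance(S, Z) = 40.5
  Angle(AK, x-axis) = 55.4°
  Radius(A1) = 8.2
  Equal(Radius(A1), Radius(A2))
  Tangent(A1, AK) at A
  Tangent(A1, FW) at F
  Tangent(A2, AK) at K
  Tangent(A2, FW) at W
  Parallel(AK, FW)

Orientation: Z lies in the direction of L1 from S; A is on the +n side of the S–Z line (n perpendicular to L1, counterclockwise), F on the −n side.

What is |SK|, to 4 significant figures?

41.32

The slot axis is L1's direction at 55.4°, so u = (cos 55.4°, sin 55.4°) = (0.5678, 0.8231) and n = (−sin 55.4°, cos 55.4°) = (-0.8231, 0.5678). S is at the origin and Z lies 40.5 along u from S, so Z = 40.5·u = (23.00, 33.34). Tangency of A1 to both parallel lines with radius 8.2 puts A and F at S ± 8.2·n: A = (-6.750, 4.656), F = (6.750, -4.656). Equal radii place K and W the same way about Z: K = Z + 8.2·n = (16.25, 37.99), W = Z − 8.2·n = (29.75, 28.68). Then |SK| = |K − S| = 41.32.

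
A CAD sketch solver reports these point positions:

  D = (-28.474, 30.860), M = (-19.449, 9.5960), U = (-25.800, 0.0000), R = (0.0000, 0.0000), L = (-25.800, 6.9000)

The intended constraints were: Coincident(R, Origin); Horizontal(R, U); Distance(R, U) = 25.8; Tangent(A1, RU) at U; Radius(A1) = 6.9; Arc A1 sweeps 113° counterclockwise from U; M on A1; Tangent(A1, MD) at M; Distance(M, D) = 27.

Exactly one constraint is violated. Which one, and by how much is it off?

Distance(M, D) = 27 — off by 3.90.

R = (0.00, 0.00) ✓; R.y = 0.00, U.y = 0.00 ✓; |RU| = 25.80 ✓; ∠(LU, UR) = 90.00° ✓; |LU| = 6.900 ✓; bearing(L→M) − bearing(L→U) = 113.0° ✓; |LM| = 6.900 ✓; ∠(LM, MD) = 90.00° ✓; |MD| = 23.10 ✗.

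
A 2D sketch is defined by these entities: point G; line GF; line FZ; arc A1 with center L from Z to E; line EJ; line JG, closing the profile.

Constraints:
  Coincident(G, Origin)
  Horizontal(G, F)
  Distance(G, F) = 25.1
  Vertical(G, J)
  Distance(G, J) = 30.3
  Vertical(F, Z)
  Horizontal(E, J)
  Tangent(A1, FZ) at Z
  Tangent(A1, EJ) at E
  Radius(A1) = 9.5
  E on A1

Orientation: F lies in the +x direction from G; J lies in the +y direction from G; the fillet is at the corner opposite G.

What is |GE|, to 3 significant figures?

34.1

G is at the origin; G and F share the same y with |GF| = 25.1 and F on the +x side, so F = (25.1, 0.00). G and J share the same x with |GJ| = 30.3 and J on the +y side, so J = (0.00, 30.3). The virtual corner opposite G is at (25.1, 30.3). Since A1 is tangent to FZ there, LZ ⟂ FZ and tangency of A1 to EJ means the radius LE is perpendicular to EJ, with radius 9.5, so the center L sits 9.5 in from both sides at L = (15.6, 20.8). That places the tangent points at Z = (25.1, 20.8) on FZ and E = (15.6, 30.3) on EJ. Then |GE| = |E − G| = 34.1.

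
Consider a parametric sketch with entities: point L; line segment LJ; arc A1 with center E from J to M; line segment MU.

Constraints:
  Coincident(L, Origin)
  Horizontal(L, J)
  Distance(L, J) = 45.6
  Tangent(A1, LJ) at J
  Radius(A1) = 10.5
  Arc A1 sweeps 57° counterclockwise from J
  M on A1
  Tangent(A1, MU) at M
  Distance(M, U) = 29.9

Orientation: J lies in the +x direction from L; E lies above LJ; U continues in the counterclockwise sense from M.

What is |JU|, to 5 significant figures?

39.000

L is at the origin; L and J share the same y with |LJ| = 45.6 and J on the +x side, so J = (45.600, 0.0000). A1 meets LJ tangentially, so EJ is at right angles to LJ, so E = J + (0, 10.5) = (45.600, 10.500). On A1, J sits at bearing -90° from E; a 57° counterclockwise sweep puts M at bearing -33°, so M = E + 10.5·(cos -33°, sin -33°) = (54.406, 4.7813). Tangency of A1 to MU means the radius EM is perpendicular to MU, so MU runs along (−sin -33°, cos -33°); with |MU| = 29.9, U = (70.691, 29.858). Then |JU| = |U − J| = 39.000.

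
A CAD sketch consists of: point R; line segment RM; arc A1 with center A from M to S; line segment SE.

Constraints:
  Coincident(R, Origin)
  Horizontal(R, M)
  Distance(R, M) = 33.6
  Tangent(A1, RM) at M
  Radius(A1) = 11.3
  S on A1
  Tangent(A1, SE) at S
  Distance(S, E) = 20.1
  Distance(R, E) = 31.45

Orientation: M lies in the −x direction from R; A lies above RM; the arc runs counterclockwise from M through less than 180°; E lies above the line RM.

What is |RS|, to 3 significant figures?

24.1

R is at the origin; RM is horizontal with |RM| = 33.6 and M on the −x side, so M = (-33.6, 0.00). Since A1 is tangent to RM there, AM ⟂ RM, so A = M + (0, 11.3) = (-33.6, 11.3). Since AS ⟂ SE (tangency), |AE| = √(11.3² + 20.1²) = 23.1 regardless of where S sits on A1. So E lies on both circle(R, 31.45) and circle(A, 23.1); the above-RM intersection is E = (-16.5, 26.8). S is the foot of the tangent from E: S = (-22.9, 7.71).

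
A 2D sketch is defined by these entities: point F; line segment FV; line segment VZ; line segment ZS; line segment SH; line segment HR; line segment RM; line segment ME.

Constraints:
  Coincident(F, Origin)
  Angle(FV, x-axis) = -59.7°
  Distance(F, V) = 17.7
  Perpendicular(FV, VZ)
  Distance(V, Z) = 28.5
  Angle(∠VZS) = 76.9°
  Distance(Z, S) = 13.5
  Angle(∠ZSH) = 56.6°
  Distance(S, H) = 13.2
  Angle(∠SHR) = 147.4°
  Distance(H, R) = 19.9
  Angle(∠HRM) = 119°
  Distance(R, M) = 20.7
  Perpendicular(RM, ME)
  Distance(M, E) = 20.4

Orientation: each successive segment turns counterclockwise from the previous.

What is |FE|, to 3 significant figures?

52.0

F is at the origin; FV runs at -59.7° with length 17.7, so V = (8.93, -15.3). FV ⟂ VZ, so VZ runs at 30.3°; with |VZ| = 28.5, Z = (33.5, -0.903). ∠VZS = 76.9° gives ZS at 133° from the x-axis; with |ZS| = 13.5, S = (24.3, 8.91). ∠ZSH = 56.6° gives SH at -103° from the x-axis; with |SH| = 13.2, H = (21.2, -3.95). ∠SHR = 147.4° gives HR at -70.6° from the x-axis; with |HR| = 19.9, R = (27.9, -22.7). ∠HRM = 119.0° gives RM at -9.60° from the x-axis; with |RM| = 20.7, M = (48.3, -26.2). RM is perpendicular to ME, so ME runs at 80.4°; with |ME| = 20.4, E = (51.7, -6.05). Then |FE| = |E − F| = 52.0.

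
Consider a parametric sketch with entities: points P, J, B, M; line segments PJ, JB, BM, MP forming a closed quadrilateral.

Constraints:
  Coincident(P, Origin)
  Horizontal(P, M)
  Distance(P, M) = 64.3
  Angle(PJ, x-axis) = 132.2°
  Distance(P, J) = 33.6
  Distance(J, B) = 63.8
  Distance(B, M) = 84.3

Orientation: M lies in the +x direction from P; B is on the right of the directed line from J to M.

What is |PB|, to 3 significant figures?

39.4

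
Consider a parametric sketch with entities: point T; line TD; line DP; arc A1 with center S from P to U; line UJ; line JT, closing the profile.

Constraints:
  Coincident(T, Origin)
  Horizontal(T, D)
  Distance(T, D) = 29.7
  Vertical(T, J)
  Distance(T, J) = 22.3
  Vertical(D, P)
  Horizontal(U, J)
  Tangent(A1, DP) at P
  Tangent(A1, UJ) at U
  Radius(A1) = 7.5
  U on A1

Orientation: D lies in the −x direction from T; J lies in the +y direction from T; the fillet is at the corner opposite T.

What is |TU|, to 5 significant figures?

31.466

T is at the origin; TD is horizontal with |TD| = 29.7 and D on the −x side, so D = (-29.700, 0.0000). TJ is vertical with |TJ| = 22.3 and J on the +y side, so J = (0.0000, 22.300). The virtual corner opposite T is at (-29.700, 22.300). Since A1 is tangent to DP there, SP ⟂ DP and since A1 is tangent to UJ there, SU ⟂ UJ, with radius 7.5, so the center S sits 7.5 in from both sides at S = (-22.200, 14.800). That places the tangent points at P = (-29.700, 14.800) on DP and U = (-22.200, 22.300) on UJ. Then |TU| = |U − T| = 31.466.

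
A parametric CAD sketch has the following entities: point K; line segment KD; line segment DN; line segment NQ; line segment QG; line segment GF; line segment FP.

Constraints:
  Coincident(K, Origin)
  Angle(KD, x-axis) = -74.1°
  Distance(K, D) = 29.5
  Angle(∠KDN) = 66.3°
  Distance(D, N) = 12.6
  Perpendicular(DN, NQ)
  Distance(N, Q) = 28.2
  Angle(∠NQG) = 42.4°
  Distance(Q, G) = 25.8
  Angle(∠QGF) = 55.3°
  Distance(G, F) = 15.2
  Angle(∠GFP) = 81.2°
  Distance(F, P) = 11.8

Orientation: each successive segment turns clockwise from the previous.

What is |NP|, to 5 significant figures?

19.082

K is at the origin; KD runs at -74.1° with length 29.5, so D = (8.0818, -28.371). ∠KDN = 66.3° gives DN at 172.20° from the x-axis; with |DN| = 12.6, N = (-4.4016, -26.661). DN ⟂ NQ, so NQ runs at 82.200°; with |NQ| = 28.2, Q = (-0.57445, 1.2777). ∠NQG = 42.4° gives QG at -55.400° from the x-axis; with |QG| = 25.8, G = (14.076, -19.959). ∠QGF = 55.3° gives GF at 179.90° from the x-axis; with |GF| = 15.2, F = (-1.1241, -19.933). ∠GFP = 81.2° gives FP at 81.100° from the x-axis; with |FP| = 11.8, P = (0.70153, -8.2747). Then |NP| = |P − N| = 19.082.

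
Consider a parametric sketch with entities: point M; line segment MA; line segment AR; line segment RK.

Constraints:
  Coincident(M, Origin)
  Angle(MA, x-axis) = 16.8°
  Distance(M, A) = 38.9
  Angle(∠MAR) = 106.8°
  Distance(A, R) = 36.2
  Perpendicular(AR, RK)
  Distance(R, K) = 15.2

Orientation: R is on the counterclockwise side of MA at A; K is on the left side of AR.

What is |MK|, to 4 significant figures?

52.31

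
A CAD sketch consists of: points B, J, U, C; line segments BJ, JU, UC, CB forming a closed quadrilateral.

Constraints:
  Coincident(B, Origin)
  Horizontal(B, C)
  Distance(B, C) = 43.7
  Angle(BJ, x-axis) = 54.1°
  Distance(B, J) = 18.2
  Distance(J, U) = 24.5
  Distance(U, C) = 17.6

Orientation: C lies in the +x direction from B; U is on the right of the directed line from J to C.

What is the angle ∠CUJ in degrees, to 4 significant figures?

117.5°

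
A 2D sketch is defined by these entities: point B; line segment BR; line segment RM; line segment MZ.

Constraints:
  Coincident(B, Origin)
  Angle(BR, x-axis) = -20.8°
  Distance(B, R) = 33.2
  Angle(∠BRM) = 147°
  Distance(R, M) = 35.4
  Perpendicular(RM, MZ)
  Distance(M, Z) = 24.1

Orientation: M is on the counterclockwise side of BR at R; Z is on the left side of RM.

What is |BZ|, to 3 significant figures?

63.5

∠BRM = 147.0°, so RM runs at -20.8° + (180° − 147.0°) = 12.2° from the x-axis; with |RM| = 35.4, M = R + 35.4·(cos 12.2°, sin 12.2°) = (65.6, -4.31). RM ⟂ MZ; with |MZ| = 24.1 on the left of RM, Z = M + 24.1·(-0.211, 0.977) = (60.5, 19.2). Then |BZ| = |Z − B| = 63.5.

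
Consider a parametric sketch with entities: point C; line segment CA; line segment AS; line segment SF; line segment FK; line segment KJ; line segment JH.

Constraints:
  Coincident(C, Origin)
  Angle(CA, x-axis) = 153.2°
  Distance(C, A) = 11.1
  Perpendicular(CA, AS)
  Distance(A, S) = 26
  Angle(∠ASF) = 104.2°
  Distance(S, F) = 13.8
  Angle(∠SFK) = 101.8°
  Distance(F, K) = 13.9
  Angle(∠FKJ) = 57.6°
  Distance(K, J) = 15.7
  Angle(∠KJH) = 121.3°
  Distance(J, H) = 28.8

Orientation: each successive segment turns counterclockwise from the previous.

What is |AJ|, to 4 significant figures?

19.04

C is at the origin; CA runs at 153.2° with length 11.1, so A = (-9.908, 5.005). The perpendicularity gives AS at right angles to CA, so AS runs at -116.8°; with |AS| = 26.0, S = (-21.63, -18.20). ∠ASF = 104.2° gives SF at -41.00° from the x-axis; with |SF| = 13.8, F = (-11.22, -27.26). ∠SFK = 101.8° gives FK at 37.20° from the x-axis; with |FK| = 13.9, K = (-0.1438, -18.85). ∠FKJ = 57.6° gives KJ at 159.6° from the x-axis; with |KJ| = 15.7, J = (-14.86, -13.38). Then |AJ| = |J − A| = 19.04.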